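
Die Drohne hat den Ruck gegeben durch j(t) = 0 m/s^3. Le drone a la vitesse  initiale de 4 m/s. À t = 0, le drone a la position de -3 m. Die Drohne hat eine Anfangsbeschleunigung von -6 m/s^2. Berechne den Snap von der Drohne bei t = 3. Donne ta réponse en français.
Pour résoudre ceci, nous devons prendre 1 dérivée de notre équation du jerk j(t) = 0. En dérivant le jerk, nous obtenons le snap: s(t) = 0. Nous avons le snap s(t) = 0. En substituant t = 3: s(3) = 0.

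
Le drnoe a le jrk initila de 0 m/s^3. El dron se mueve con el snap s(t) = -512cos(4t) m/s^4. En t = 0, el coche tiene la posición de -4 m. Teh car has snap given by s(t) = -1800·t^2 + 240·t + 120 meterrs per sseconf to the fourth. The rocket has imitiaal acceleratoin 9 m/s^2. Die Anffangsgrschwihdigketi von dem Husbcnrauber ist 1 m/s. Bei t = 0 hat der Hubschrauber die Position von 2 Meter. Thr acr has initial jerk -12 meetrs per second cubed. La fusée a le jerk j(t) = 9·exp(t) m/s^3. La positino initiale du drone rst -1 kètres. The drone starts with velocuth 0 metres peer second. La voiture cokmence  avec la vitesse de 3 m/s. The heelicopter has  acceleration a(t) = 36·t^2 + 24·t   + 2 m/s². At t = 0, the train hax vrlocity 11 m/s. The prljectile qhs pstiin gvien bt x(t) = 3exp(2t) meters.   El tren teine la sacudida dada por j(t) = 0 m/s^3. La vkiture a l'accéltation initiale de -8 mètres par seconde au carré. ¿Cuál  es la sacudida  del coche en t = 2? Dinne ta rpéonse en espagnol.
Debemos encontrar la antiderivada de nuestra ecuación del snap s(t) = -1800·t^2 + 240·t + 120 1 vez. Tomando ∫s(t)dt y aplicando j(0) = -12, encontramos j(t) = -600·t^3 + 120·t^2 + 120·t - 12. De la ecuación de la sacudida j(t) = -600·t^3 + 120·t^2 + 120·t - 12, sustituimos t = 2 para obtener j = -4092.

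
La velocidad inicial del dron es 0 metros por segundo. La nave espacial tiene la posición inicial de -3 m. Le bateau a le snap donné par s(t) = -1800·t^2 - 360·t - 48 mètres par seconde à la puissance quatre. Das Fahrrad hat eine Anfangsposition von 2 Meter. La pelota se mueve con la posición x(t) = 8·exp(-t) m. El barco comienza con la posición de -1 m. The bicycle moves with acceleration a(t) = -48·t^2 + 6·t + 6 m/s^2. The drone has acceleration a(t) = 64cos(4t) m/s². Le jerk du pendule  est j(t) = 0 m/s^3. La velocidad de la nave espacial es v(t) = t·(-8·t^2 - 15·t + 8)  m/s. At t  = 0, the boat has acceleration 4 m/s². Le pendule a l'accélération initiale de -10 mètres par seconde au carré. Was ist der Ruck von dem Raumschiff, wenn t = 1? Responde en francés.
Pour résoudre ceci, nous devons prendre 2 dérivées de notre équation de la vitesse v(t) = t·(-8·t^2 - 15·t + 8). En prenant d/dt de v(t), nous trouvons a(t) = -8·t^2 + t·(-16·t - 15) - 15·t + 8. En prenant d/dt de a(t), nous trouvons j(t) = -48·t - 30. En utilisant j(t) = -48·t - 30 et en substituant t = 1, nous trouvons j = -78.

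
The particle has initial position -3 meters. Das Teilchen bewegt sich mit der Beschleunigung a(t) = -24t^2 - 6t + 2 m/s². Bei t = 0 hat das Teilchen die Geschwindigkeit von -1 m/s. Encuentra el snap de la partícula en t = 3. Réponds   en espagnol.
Partiendo de la aceleración a(t) = -24·t^2 - 6·t + 2, tomamos 2 derivadas. Derivando la aceleración, obtenemos la sacudida: j(t) = -48·t - 6. Tomando d/dt de j(t), encontramos s(t) = -48. Usando s(t) = -48 y sustituyendo t = 3, encontramos s = -48.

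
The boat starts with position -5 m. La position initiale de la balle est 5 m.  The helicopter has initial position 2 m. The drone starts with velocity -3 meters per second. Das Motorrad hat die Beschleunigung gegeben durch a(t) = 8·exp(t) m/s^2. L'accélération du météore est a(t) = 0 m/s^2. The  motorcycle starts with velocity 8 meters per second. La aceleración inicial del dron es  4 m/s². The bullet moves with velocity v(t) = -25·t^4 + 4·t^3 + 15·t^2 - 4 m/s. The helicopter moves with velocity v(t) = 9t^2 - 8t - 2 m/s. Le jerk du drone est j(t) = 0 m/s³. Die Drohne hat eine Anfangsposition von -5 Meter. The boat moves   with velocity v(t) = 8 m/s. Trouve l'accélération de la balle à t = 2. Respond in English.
Starting from velocity v(t) = -25·t^4 + 4·t^3 + 15·t^2 - 4, we take 1 derivative. The derivative of velocity gives acceleration: a(t) = -100·t^3 + 12·t^2 + 30·t. From the given acceleration equation a(t) = -100·t^3 + 12·t^2 + 30·t, we substitute t = 2 to get a = -692.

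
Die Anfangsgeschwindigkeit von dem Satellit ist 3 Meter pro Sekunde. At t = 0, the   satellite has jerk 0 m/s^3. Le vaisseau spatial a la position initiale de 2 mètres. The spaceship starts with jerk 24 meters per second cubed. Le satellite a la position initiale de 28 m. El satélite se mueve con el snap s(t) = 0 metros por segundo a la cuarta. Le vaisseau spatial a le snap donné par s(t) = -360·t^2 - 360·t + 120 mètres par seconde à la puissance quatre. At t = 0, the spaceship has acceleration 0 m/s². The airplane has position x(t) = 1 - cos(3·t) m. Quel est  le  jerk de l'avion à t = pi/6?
Nous devons dériver notre équation de la position x(t) = 1 - cos(3·t) 3 fois. En dérivant la position, nous obtenons la vitesse: v(t) = 3·sin(3·t). En prenant d/dt de v(t), nous trouvons a(t) = 9·cos(3·t). La dérivée de l'accélération donne le jerk: j(t) = -27·sin(3·t). En utilisant j(t) = -27·sin(3·t) et en substituant t = pi/6, nous trouvons j = -27.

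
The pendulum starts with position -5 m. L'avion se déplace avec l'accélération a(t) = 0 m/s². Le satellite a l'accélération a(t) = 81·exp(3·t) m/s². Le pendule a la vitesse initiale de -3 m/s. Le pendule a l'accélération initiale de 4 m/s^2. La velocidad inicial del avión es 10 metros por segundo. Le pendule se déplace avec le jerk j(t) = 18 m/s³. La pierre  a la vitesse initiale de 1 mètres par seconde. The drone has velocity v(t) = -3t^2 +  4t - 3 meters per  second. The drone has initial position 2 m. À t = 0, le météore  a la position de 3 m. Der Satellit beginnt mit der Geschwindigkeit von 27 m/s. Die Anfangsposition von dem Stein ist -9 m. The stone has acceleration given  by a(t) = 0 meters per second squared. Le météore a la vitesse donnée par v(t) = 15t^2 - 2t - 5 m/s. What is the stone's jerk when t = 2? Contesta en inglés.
We must differentiate our acceleration equation a(t) = 0 1 time. The derivative of acceleration gives jerk: j(t) = 0. We have jerk j(t) = 0. Substituting t = 2: j(2) = 0.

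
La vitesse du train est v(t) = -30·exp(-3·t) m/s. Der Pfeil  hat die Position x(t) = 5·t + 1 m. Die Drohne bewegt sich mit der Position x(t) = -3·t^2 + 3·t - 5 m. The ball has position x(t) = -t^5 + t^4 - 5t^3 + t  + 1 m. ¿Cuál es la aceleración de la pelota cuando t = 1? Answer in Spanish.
Debemos derivar nuestra ecuación de la posición x(t) = -t^5 + t^4 - 5·t^3 + t + 1 2 veces. La derivada de la posición da la velocidad: v(t) = -5·t^4 + 4·t^3 - 15·t^2 + 1. Derivando la velocidad, obtenemos la aceleración: a(t) = -20·t^3 + 12·t^2 - 30·t. De la ecuación de la aceleración a(t) = -20·t^3 + 12·t^2 - 30·t, sustituimos t = 1 para obtener a = -38.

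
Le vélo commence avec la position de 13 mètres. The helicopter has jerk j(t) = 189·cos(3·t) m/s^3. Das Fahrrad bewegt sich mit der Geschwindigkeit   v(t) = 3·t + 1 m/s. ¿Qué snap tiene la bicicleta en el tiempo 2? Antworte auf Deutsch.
Wir müssen unsere Gleichung für die Geschwindigkeit v(t) = 3·t + 1 3-mal ableiten. Mit d/dt von v(t) finden wir a(t) = 3. Mit d/dt von a(t) finden wir j(t) = 0. Die Ableitung von dem Ruck ergibt den Snap: s(t) = 0. Mit s(t) = 0 und Einsetzen von t = 2, finden wir s = 0.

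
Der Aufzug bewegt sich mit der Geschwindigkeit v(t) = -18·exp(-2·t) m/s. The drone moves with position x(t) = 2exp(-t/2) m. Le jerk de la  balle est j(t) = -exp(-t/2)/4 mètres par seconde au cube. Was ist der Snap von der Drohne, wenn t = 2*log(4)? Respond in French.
Nous devons dériver notre équation de la position x(t) = 2·exp(-t/2) 4 fois. En dérivant la position, nous obtenons la vitesse: v(t) = -exp(-t/2). La dérivée de la vitesse donne l'accélération: a(t) = exp(-t/2)/2. En prenant d/dt de a(t), nous trouvons j(t) = -exp(-t/2)/4. En prenant d/dt de j(t), nous trouvons s(t) = exp(-t/2)/8. De l'équation du snap s(t) = exp(-t/2)/8, nous substituons t = 2*log(4) pour obtenir s = 1/32.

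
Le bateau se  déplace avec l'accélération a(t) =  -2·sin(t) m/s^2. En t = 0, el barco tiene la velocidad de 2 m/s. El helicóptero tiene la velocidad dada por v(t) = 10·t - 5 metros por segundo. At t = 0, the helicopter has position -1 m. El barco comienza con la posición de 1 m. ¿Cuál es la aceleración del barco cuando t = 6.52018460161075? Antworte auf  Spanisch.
De la ecuación de la aceleración a(t) = -2·sin(t), sustituimos t = 6.52018460161075 para obtener a = -0.469573722733311.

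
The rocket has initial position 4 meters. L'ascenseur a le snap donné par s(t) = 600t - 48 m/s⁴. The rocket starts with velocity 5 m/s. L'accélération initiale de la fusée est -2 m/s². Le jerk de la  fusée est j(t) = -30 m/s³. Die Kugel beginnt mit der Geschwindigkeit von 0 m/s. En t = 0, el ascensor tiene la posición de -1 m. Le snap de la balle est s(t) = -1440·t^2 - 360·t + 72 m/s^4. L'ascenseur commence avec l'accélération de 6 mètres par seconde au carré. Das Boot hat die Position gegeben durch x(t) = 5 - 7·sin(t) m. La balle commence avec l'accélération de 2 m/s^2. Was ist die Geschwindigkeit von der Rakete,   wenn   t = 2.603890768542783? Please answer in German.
Wir müssen die Stammfunktion unserer Gleichung für den Ruck j(t) = -30 2-mal finden. Durch Integration von dem Ruck und Verwendung der Anfangsbedingung a(0) = -2, erhalten wir a(t) = -30·t - 2. Die Stammfunktion von der Beschleunigung ist die Geschwindigkeit. Mit v(0) = 5 erhalten wir v(t) = -15·t^2 - 2·t + 5. Aus der Gleichung für die Geschwindigkeit v(t) = -15·t^2 - 2·t + 5, setzen wir t = 2.603890768542783 ein und erhalten v = -101.911488554620.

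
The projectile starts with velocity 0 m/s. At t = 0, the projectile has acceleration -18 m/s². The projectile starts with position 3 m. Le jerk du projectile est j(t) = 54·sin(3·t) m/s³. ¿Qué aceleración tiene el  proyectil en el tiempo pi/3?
Partiendo de la sacudida j(t) = 54·sin(3·t), tomamos 1 antiderivada. Integrando la sacudida y usando la condición inicial a(0) = -18, obtenemos a(t) = -18·cos(3·t). Usando a(t) = -18·cos(3·t) y sustituyendo t = pi/3, encontramos a = 18.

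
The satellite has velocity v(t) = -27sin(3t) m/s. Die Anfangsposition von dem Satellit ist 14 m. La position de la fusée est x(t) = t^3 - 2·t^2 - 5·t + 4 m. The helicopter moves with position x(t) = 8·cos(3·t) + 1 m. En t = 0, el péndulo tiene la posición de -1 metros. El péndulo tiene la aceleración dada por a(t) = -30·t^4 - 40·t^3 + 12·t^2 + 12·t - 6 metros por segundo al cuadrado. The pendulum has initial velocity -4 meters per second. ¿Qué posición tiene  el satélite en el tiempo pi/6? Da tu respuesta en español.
Necesitamos integrar nuestra ecuación de la velocidad v(t) = -27·sin(3·t) 1 vez. Tomando ∫v(t)dt y aplicando x(0) = 14, encontramos x(t) = 9·cos(3·t) + 5. De la ecuación de la posición x(t) = 9·cos(3·t) + 5, sustituimos t = pi/6 para obtener x = 5.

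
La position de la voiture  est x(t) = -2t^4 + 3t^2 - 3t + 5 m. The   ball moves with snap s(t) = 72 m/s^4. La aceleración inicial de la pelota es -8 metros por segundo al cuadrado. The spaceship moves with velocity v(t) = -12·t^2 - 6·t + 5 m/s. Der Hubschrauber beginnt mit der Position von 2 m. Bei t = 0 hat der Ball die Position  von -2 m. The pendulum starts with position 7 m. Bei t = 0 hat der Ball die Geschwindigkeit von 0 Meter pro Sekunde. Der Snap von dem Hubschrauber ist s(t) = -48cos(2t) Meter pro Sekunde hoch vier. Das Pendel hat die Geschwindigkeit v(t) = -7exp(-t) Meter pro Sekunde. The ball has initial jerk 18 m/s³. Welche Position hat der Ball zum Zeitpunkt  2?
Ausgehend von dem Snap s(t) = 72, nehmen wir 4 Stammfunktionen. Die Stammfunktion von dem Snap ist der Ruck. Mit j(0) = 18 erhalten wir j(t) = 72·t + 18. Die Stammfunktion von dem Ruck, mit a(0) = -8, ergibt die Beschleunigung: a(t) = 36·t^2 + 18·t - 8. Das Integral von der Beschleunigung ist die Geschwindigkeit. Mit v(0) = 0 erhalten wir v(t) = t·(12·t^2 + 9·t - 8). Mit ∫v(t)dt und Anwendung von x(0) = -2, finden wir x(t) = 3·t^4 + 3·t^3 - 4·t^2 - 2. Aus der Gleichung für die Position x(t) = 3·t^4 + 3·t^3 - 4·t^2 - 2, setzen wir t = 2 ein und erhalten x = 54.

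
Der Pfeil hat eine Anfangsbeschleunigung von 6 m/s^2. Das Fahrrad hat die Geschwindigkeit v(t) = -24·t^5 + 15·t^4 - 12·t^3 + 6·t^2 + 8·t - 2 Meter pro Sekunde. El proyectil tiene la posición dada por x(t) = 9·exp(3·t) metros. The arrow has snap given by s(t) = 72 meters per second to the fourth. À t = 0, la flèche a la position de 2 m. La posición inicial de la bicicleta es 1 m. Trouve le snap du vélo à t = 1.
En partant de la vitesse v(t) = -24·t^5 + 15·t^4 - 12·t^3 + 6·t^2 + 8·t - 2, nous prenons 3 dérivées. La dérivée de la vitesse donne l'accélération: a(t) = -120·t^4 + 60·t^3 - 36·t^2 + 12·t + 8. La dérivée de l'accélération donne le jerk: j(t) = -480·t^3 + 180·t^2 - 72·t + 12. En prenant d/dt de j(t), nous trouvons s(t) = -1440·t^2 + 360·t - 72. De l'équation du snap s(t) = -1440·t^2 + 360·t - 72, nous substituons t = 1 pour obtenir s = -1152.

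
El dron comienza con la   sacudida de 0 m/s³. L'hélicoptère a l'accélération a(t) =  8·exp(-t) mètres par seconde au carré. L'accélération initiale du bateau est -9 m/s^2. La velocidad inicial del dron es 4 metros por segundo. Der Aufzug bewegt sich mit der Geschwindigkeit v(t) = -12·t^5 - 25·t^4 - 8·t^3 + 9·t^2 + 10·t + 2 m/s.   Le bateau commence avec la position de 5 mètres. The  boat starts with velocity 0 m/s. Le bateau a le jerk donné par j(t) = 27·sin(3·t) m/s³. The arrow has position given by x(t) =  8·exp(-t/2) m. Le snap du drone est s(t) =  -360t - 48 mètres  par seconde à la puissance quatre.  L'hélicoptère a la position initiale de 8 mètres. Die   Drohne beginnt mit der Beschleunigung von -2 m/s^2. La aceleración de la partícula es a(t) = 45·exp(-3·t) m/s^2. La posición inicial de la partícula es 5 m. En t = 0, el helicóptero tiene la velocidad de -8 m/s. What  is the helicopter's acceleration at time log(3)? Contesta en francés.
En utilisant a(t) = 8·exp(-t) et en substituant t = log(3), nous trouvons a = 8/3.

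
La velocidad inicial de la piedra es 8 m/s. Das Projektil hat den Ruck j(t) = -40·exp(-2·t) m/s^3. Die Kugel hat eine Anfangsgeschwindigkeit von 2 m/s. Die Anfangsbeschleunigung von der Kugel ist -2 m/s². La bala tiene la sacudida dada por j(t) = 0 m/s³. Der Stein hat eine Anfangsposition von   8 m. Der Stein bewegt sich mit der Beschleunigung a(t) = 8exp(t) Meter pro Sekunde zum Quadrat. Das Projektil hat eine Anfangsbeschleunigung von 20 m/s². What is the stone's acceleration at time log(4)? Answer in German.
Wir haben die Beschleunigung a(t) = 8·exp(t). Durch Einsetzen von t = log(4): a(log(4)) = 32.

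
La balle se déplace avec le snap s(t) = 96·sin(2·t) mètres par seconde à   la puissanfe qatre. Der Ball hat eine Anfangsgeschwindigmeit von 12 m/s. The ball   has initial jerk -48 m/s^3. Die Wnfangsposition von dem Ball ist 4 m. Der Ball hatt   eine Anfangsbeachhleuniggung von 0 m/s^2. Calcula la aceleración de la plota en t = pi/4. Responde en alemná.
Wir müssen die Stammfunktion unserer Gleichung für den Snap s(t) = 96·sin(2·t) 2-mal finden. Durch Integration von dem Snap und Verwendung der Anfangsbedingung j(0) = -48, erhalten wir j(t) = -48·cos(2·t). Die Stammfunktion von dem Ruck ist die Beschleunigung. Mit a(0) = 0 erhalten wir a(t) = -24·sin(2·t). Mit a(t) = -24·sin(2·t) und Einsetzen von t = pi/4, finden wir a = -24.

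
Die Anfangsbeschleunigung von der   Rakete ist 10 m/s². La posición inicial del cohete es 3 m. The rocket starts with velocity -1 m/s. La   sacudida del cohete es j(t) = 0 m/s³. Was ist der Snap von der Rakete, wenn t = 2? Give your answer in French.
Nous devons dériver notre équation du jerk j(t) = 0 1 fois. En prenant d/dt de j(t), nous trouvons s(t) = 0. De l'équation du snap s(t) = 0, nous substituons t = 2 pour obtenir s = 0.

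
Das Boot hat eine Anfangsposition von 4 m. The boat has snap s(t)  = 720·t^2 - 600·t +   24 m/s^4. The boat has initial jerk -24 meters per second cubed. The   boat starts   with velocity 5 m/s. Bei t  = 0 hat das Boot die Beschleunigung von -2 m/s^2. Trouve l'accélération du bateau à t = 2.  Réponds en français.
Nous devons intégrer notre équation du snap s(t) = 720·t^2 - 600·t + 24 2 fois. En intégrant le snap et en utilisant la condition initiale j(0) = -24, nous obtenons j(t) = 240·t^3 - 300·t^2 + 24·t - 24. La primitive du jerk est l'accélération. En utilisant a(0) = -2, nous obtenons a(t) = 60·t^4 - 100·t^3 + 12·t^2 - 24·t - 2. De l'équation de l'accélération a(t) = 60·t^4 - 100·t^3 + 12·t^2 - 24·t - 2, nous substituons t = 2 pour obtenir a = 158.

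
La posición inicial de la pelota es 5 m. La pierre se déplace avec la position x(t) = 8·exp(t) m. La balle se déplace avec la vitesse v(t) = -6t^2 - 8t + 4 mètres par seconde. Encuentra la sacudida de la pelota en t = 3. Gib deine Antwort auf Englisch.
We must differentiate our velocity equation v(t) = -6·t^2 - 8·t + 4 2 times. The derivative of velocity gives acceleration: a(t) = -12·t - 8. Taking d/dt of a(t), we find j(t) = -12. We have jerk j(t) = -12. Substituting t = 3: j(3) = -12.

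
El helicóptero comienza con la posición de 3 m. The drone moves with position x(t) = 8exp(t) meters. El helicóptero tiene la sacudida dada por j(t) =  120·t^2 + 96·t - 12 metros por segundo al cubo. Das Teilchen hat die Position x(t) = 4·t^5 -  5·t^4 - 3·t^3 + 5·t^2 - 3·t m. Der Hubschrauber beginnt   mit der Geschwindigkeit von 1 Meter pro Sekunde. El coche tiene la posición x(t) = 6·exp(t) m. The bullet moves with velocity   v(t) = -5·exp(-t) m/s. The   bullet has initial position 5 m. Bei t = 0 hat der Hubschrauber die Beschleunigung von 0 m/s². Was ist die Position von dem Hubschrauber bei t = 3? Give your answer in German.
Um dies zu lösen, müssen wir 3 Integrale unserer Gleichung für den Ruck j(t) = 120·t^2 + 96·t - 12 finden. Die Stammfunktion von dem Ruck ist die Beschleunigung. Mit a(0) = 0 erhalten wir a(t) = 4·t·(10·t^2 + 12·t - 3). Das Integral von der Beschleunigung ist die Geschwindigkeit. Mit v(0) = 1 erhalten wir v(t) = 10·t^4 + 16·t^3 - 6·t^2 + 1. Das Integral von der Geschwindigkeit ist die Position. Mit x(0) = 3 erhalten wir x(t) = 2·t^5 + 4·t^4 - 2·t^3 + t + 3. Mit x(t) = 2·t^5 + 4·t^4 - 2·t^3 + t + 3 und Einsetzen von t = 3, finden wir x = 762.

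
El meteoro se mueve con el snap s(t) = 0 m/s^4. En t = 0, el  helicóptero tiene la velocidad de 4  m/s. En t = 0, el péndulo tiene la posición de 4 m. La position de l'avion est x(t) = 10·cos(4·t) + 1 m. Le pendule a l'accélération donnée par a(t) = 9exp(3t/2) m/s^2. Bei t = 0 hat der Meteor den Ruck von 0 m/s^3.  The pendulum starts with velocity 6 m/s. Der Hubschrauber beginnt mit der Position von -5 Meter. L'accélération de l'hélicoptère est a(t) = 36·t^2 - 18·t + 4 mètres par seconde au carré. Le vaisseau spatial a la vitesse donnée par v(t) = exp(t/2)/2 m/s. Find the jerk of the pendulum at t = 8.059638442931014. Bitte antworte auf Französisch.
Nous devons dériver notre équation de l'accélération a(t) = 9·exp(3·t/2) 1 fois. En dérivant l'accélération, nous obtenons le jerk: j(t) = 27·exp(3·t/2)/2. En utilisant j(t) = 27·exp(3·t/2)/2 et en substituant t = 8.059638442931014, nous trouvons j = 2402804.96871384.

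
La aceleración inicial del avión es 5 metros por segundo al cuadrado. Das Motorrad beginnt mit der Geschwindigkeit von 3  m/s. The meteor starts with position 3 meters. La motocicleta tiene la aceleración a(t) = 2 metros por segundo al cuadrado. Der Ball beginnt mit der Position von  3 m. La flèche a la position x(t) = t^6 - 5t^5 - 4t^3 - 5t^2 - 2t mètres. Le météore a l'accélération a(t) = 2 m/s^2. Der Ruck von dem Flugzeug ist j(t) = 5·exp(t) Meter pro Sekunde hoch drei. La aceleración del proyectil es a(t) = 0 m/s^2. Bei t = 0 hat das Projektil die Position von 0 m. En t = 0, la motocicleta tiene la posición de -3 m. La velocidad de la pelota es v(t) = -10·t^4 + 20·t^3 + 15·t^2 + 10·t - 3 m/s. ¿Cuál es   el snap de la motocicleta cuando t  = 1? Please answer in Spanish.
Para resolver esto, necesitamos tomar 2 derivadas de nuestra ecuación de la aceleración a(t) = 2. La derivada de la aceleración da la sacudida: j(t) = 0. Tomando d/dt de j(t), encontramos s(t) = 0. De la ecuación del snap s(t) = 0, sustituimos t = 1 para obtener s = 0.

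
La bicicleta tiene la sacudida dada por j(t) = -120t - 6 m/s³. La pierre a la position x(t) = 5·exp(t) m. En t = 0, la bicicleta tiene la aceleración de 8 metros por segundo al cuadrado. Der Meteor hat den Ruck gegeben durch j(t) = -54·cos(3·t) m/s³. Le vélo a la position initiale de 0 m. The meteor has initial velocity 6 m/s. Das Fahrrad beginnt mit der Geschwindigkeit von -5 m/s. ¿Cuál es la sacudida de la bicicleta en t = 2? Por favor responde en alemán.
Mit j(t) = -120·t - 6 und Einsetzen von t = 2, finden wir j = -246.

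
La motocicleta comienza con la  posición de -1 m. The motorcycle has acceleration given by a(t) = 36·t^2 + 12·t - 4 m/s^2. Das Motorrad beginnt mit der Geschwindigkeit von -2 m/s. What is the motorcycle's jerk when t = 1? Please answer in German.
Um dies zu lösen, müssen wir 1 Ableitung unserer Gleichung für die Beschleunigung a(t) = 36·t^2 + 12·t - 4 nehmen. Mit d/dt von a(t) finden wir j(t) = 72·t + 12. Wir haben den Ruck j(t) = 72·t + 12. Durch Einsetzen von t = 1: j(1) = 84.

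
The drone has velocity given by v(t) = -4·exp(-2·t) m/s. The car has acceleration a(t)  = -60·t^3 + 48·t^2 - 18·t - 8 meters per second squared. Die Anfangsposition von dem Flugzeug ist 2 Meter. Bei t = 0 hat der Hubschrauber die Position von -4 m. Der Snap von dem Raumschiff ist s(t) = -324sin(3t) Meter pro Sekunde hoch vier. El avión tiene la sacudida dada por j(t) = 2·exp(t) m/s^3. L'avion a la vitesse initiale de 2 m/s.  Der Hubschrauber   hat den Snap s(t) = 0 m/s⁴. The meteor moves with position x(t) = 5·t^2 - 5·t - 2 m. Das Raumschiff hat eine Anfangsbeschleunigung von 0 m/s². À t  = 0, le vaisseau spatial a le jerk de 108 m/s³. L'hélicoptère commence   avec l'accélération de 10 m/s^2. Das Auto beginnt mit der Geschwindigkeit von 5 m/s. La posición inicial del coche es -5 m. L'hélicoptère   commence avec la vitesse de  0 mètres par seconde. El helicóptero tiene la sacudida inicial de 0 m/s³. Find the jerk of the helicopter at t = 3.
We must find the integral of our snap equation s(t) = 0 1 time. The antiderivative of snap is jerk. Using j(0) = 0, we get j(t) = 0. We have jerk j(t) = 0. Substituting t = 3: j(3) = 0.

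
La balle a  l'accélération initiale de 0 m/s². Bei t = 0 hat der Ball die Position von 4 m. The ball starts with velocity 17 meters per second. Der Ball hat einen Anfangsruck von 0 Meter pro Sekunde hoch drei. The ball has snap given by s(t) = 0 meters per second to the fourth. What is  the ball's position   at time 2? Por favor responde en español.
Debemos encontrar la antiderivada de nuestra ecuación del snap s(t) = 0 4 veces. La antiderivada del snap es la sacudida. Usando j(0) = 0, obtenemos j(t) = 0. La antiderivada de la sacudida es la aceleración. Usando a(0) = 0, obtenemos a(t) = 0. La antiderivada de la aceleración, con v(0) = 17, da la velocidad: v(t) = 17. Integrando la velocidad y usando la condición inicial x(0) = 4, obtenemos x(t) = 17·t + 4. De la ecuación de la posición x(t) = 17·t + 4, sustituimos t = 2 para obtener x = 38.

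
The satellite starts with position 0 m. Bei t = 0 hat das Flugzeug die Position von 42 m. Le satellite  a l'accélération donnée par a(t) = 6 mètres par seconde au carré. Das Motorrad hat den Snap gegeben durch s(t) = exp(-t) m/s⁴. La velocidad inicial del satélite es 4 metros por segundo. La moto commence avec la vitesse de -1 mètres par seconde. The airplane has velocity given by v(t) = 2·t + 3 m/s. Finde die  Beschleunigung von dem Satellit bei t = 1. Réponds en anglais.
Using a(t) = 6 and substituting t = 1, we find a = 6.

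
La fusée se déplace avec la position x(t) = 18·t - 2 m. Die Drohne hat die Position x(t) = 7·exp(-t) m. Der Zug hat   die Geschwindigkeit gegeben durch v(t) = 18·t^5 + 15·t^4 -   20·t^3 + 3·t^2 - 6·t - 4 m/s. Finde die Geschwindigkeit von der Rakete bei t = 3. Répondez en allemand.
Wir müssen unsere Gleichung für die Position x(t) = 18·t - 2 1-mal ableiten. Durch Ableiten von der Position erhalten wir die Geschwindigkeit: v(t) = 18. Wir haben die Geschwindigkeit v(t) = 18. Durch Einsetzen von t = 3: v(3) = 18.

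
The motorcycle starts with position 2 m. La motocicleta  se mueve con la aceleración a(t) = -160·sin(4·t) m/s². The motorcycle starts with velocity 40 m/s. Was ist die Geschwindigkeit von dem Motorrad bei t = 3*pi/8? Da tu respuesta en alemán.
Wir müssen das Integral unserer Gleichung für die Beschleunigung a(t) = -160·sin(4·t) 1-mal finden. Die Stammfunktion von der Beschleunigung, mit v(0) = 40, ergibt die Geschwindigkeit: v(t) = 40·cos(4·t). Mit v(t) = 40·cos(4·t) und Einsetzen von t = 3*pi/8, finden wir v = 0.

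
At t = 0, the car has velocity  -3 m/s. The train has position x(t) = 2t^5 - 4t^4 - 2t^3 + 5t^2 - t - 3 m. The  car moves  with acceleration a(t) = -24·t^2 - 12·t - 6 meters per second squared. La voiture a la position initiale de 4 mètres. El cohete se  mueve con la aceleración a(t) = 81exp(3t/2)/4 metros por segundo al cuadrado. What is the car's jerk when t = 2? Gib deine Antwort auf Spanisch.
Debemos derivar nuestra ecuación de la aceleración a(t) = -24·t^2 - 12·t - 6 1 vez. Tomando d/dt de a(t), encontramos j(t) = -48·t - 12. Usando j(t) = -48·t - 12 y sustituyendo t = 2, encontramos j = -108.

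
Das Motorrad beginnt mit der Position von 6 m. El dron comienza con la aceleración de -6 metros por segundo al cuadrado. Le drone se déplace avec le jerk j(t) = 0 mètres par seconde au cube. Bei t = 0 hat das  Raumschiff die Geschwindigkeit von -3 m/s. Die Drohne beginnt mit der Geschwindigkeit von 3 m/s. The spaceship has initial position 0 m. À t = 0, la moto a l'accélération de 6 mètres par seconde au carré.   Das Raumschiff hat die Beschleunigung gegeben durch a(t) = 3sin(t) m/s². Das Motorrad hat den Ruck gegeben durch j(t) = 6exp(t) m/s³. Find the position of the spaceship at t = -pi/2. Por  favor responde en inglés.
We need to integrate our acceleration equation a(t) = 3·sin(t) 2 times. The integral of acceleration is velocity. Using v(0) = -3, we get v(t) = -3·cos(t). The integral of velocity, with x(0) = 0, gives position: x(t) = -3·sin(t). Using x(t) = -3·sin(t) and substituting t = -pi/2, we find x = 3.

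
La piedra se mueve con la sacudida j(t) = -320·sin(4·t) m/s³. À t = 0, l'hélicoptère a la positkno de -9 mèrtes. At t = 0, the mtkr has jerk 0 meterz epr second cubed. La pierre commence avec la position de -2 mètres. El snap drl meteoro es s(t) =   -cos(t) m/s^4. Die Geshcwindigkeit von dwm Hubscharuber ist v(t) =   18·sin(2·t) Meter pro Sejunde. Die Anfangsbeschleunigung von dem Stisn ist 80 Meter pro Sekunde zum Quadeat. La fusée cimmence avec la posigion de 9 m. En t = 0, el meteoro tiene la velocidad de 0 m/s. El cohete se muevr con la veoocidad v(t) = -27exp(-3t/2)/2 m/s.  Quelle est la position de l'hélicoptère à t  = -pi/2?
Nous devons intégrer notre équation de la vitesse v(t) = 18·sin(2·t) 1 fois. En prenant ∫v(t)dt et en appliquant x(0) = -9, nous trouvons x(t) = -9·cos(2·t). De l'équation de la position x(t) = -9·cos(2·t), nous substituons t = -pi/2 pour obtenir x = 9.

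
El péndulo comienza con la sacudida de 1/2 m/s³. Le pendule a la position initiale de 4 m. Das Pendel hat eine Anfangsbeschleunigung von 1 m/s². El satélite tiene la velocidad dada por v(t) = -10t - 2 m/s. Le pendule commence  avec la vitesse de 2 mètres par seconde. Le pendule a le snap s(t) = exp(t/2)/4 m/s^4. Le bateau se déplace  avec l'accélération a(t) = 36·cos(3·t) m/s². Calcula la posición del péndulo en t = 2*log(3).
Debemos encontrar la integral de nuestra ecuación del snap s(t) = exp(t/2)/4 4 veces. Integrando el snap y usando la condición inicial j(0) = 1/2, obtenemos j(t) = exp(t/2)/2. Tomando ∫j(t)dt y aplicando a(0) = 1, encontramos a(t) = exp(t/2). La integral de la aceleración, con v(0) = 2, da la velocidad: v(t) = 2·exp(t/2). La antiderivada de la velocidad, con x(0) = 4, da la posición: x(t) = 4·exp(t/2). Usando x(t) = 4·exp(t/2) y sustituyendo t = 2*log(3), encontramos x = 12.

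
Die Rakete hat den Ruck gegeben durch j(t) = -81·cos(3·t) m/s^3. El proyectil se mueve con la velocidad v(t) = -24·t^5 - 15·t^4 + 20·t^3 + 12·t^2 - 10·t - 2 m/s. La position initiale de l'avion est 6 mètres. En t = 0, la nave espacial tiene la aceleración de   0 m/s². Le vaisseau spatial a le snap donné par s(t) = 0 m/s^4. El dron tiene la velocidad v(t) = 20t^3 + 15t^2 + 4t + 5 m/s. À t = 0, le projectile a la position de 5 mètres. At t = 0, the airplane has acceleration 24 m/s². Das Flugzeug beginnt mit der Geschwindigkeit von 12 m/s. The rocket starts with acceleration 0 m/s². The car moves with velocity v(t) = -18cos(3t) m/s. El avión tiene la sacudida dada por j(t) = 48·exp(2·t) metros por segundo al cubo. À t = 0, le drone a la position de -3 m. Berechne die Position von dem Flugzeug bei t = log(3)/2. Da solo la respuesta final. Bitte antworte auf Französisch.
x(log(3)/2) = 18.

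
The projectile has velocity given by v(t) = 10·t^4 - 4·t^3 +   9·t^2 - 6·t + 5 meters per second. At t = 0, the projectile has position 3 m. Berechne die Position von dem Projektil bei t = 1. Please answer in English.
Starting from velocity v(t) = 10·t^4 - 4·t^3 + 9·t^2 - 6·t + 5, we take 1 integral. Integrating velocity and using the initial condition x(0) = 3, we get x(t) = 2·t^5 - t^4 + 3·t^3 - 3·t^2 + 5·t + 3. We have position x(t) = 2·t^5 - t^4 + 3·t^3 - 3·t^2 + 5·t + 3. Substituting t = 1: x(1) = 9.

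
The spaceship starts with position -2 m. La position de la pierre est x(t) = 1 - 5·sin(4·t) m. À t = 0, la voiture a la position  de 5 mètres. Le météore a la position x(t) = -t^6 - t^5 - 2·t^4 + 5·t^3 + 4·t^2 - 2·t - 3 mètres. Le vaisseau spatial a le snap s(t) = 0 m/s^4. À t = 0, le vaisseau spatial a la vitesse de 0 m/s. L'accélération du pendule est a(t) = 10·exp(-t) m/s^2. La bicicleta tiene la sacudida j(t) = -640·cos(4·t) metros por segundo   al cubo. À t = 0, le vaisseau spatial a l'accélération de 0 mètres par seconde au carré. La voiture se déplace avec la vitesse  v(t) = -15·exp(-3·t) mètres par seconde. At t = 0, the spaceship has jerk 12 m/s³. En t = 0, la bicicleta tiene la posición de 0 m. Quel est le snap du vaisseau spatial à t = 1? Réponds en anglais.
We have snap s(t) = 0. Substituting t = 1: s(1) = 0.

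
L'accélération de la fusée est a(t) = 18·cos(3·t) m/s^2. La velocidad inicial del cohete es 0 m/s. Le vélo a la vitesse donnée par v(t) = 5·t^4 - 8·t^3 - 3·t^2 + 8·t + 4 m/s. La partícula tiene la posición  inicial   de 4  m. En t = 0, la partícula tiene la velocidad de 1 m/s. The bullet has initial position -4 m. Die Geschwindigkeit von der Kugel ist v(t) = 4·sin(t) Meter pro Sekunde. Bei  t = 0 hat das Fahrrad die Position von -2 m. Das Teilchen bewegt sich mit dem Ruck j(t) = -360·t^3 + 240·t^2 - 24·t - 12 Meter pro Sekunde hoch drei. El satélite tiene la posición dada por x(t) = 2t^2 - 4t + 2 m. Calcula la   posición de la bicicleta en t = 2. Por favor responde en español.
Necesitamos integrar nuestra ecuación de la velocidad v(t) = 5·t^4 - 8·t^3 - 3·t^2 + 8·t + 4 1 vez. Tomando ∫v(t)dt y aplicando x(0) = -2, encontramos x(t) = t^5 - 2·t^4 - t^3 + 4·t^2 + 4·t - 2. Tenemos la posición x(t) = t^5 - 2·t^4 - t^3 + 4·t^2 + 4·t - 2. Sustituyendo t = 2: x(2) = 14.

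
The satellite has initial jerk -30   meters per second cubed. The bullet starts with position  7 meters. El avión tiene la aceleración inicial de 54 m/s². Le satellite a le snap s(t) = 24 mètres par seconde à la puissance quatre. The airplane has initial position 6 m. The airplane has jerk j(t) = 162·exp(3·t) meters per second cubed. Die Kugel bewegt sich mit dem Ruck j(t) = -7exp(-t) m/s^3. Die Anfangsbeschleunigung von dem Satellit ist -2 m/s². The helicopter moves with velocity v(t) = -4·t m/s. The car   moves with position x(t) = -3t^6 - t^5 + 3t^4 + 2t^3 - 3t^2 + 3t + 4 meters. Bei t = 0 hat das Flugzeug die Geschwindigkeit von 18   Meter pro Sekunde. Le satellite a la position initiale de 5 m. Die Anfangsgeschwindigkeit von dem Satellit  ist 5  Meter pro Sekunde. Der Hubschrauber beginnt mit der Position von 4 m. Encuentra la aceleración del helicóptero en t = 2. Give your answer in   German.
Um dies zu lösen, müssen wir 1 Ableitung unserer Gleichung für die Geschwindigkeit v(t) = -4·t nehmen. Die Ableitung von der Geschwindigkeit ergibt die Beschleunigung: a(t) = -4. Mit a(t) = -4 und Einsetzen von t = 2, finden wir a = -4.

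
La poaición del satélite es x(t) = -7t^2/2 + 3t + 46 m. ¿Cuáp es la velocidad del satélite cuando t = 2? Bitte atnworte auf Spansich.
Para resolver esto, necesitamos tomar 1 derivada de nuestra ecuación de la posición x(t) = -7·t^2/2 + 3·t + 46. La derivada de la posición da la velocidad: v(t) = 3 - 7·t. De la ecuación de la velocidad v(t) = 3 - 7·t, sustituimos t = 2 para obtener v = -11.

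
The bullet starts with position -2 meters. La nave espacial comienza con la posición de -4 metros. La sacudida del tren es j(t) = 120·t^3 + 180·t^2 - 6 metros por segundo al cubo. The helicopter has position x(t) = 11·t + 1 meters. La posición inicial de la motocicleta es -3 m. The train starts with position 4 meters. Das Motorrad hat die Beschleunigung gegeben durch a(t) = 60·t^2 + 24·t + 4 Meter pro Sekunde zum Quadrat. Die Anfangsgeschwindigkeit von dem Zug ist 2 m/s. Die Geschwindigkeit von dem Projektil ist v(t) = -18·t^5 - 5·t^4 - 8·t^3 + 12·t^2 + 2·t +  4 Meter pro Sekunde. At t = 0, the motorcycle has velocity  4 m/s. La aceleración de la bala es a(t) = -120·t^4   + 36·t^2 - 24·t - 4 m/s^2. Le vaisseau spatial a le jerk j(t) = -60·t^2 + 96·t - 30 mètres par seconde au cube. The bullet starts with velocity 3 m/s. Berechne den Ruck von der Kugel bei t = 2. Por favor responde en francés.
Nous devons dériver notre équation de l'accélération a(t) = -120·t^4 + 36·t^2 - 24·t - 4 1 fois. La dérivée de l'accélération donne le jerk: j(t) = -480·t^3 + 72·t - 24. De l'équation du jerk j(t) = -480·t^3 + 72·t - 24, nous substituons t = 2 pour obtenir j = -3720.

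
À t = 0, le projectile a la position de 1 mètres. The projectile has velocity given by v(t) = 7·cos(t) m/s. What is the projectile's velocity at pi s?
We have velocity v(t) = 7·cos(t). Substituting t = pi: v(pi) = -7.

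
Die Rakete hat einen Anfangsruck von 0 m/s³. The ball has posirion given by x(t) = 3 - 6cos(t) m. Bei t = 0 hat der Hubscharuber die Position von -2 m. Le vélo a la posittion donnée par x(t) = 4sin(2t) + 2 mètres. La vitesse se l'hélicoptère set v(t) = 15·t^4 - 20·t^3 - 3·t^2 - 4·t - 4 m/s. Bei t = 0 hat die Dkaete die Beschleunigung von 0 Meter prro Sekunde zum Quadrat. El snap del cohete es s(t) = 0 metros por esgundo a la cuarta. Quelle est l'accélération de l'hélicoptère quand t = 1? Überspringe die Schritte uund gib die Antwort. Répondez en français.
L'accélération à t = 1 est a = -10.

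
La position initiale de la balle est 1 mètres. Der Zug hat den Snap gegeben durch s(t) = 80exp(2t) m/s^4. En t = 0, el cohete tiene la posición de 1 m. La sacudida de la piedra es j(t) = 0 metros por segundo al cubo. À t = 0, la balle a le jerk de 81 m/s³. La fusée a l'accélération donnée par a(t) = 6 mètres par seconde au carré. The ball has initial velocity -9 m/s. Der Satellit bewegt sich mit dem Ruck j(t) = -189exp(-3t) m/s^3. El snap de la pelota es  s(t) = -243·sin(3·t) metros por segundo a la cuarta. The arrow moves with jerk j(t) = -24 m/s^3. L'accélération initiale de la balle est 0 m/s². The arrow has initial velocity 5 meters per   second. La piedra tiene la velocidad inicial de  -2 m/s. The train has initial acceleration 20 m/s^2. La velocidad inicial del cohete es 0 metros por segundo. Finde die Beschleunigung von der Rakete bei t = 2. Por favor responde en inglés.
We have acceleration a(t) = 6. Substituting t = 2: a(2) = 6.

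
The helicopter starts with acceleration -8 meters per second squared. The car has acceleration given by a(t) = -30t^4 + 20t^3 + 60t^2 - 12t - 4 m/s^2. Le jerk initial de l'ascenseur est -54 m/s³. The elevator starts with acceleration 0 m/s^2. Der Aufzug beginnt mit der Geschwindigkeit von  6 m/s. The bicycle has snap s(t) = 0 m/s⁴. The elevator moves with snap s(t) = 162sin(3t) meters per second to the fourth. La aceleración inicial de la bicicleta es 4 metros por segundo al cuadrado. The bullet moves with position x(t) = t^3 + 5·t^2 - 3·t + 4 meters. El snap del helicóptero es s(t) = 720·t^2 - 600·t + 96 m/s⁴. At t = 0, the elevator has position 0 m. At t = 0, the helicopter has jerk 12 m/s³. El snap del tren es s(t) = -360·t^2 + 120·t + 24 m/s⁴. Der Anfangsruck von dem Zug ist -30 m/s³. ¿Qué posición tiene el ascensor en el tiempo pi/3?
Partiendo del snap s(t) = 162·sin(3·t), tomamos 4 antiderivadas. Tomando ∫s(t)dt y aplicando j(0) = -54, encontramos j(t) = -54·cos(3·t). La integral de la sacudida es la aceleración. Usando a(0) = 0, obtenemos a(t) = -18·sin(3·t). Tomando ∫a(t)dt y aplicando v(0) = 6, encontramos v(t) = 6·cos(3·t). La integral de la velocidad es la posición. Usando x(0) = 0, obtenemos x(t) = 2·sin(3·t). De la ecuación de la posición x(t) = 2·sin(3·t), sustituimos t = pi/3 para obtener x = 0.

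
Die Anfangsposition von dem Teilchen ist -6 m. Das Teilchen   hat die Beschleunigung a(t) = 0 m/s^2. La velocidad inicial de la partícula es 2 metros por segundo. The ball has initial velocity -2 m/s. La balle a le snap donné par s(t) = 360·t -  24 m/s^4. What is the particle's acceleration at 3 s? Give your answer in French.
De l'équation de l'accélération a(t) = 0, nous substituons t = 3 pour obtenir a = 0.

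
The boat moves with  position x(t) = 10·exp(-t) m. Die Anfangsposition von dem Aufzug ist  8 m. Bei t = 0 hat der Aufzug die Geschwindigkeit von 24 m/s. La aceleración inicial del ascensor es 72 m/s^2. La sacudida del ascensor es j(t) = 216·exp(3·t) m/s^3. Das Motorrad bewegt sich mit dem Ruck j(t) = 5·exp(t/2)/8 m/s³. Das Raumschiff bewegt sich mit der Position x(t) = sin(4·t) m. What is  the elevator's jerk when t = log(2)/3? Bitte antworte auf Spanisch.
Tenemos la sacudida j(t) = 216·exp(3·t). Sustituyendo t = log(2)/3: j(log(2)/3) = 432.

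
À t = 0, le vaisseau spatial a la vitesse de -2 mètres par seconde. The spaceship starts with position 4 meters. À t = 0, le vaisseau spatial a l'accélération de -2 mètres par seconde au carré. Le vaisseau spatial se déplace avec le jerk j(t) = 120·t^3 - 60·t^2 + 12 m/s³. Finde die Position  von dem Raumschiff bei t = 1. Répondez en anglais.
We must find the antiderivative of our jerk equation j(t) = 120·t^3 - 60·t^2 + 12 3 times. The integral of jerk is acceleration. Using a(0) = -2, we get a(t) = 30·t^4 - 20·t^3 + 12·t - 2. Integrating acceleration and using the initial condition v(0) = -2, we get v(t) = 6·t^5 - 5·t^4 + 6·t^2 - 2·t - 2. Integrating velocity and using the initial condition x(0) = 4, we get x(t) = t^6 - t^5 + 2·t^3 - t^2 - 2·t + 4. From the given position equation x(t) = t^6 - t^5 + 2·t^3 - t^2 - 2·t + 4, we substitute t = 1 to get x = 3.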